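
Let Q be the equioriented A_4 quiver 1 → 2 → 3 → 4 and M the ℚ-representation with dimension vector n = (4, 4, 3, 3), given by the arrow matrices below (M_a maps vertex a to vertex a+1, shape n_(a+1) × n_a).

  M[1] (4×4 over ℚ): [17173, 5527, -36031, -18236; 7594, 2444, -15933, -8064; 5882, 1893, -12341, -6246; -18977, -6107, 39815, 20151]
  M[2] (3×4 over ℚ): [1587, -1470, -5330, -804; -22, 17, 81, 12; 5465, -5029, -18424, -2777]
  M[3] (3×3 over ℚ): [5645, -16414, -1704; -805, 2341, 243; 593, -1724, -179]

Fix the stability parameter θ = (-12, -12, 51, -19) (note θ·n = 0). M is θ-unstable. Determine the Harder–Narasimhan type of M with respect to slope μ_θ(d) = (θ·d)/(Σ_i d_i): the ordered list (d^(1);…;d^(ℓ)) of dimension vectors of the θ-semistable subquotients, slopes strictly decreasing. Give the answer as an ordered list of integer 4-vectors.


Interval decomposition of M: I[1,2], I[1,4]^3.
HN type (ℓ=2): μ^(1)=16; μ^(2)=-12

((0, 0, 3, 3); (4, 4, 0, 0))


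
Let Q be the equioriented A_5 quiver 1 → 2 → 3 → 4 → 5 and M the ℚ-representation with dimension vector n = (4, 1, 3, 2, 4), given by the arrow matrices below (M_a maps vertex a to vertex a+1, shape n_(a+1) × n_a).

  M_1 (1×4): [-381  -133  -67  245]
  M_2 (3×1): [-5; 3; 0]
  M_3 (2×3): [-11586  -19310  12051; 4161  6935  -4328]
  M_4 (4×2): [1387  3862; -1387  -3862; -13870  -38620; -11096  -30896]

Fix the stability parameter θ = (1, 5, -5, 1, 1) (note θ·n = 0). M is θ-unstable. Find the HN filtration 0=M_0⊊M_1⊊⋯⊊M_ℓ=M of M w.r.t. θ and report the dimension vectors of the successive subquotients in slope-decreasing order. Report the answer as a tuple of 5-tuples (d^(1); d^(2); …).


Via rank(M_{q-1}∘⋯∘M_p): M ≅ I[1,1]^3, I[1,3], I[3,4], I[3,5], I[5,5]^3.
μ_θ-semistable layers: μ^(1)=1; μ^(2)=1/3; μ^(3)=-5

((3, 0, 0, 2, 4); (1, 1, 1, 0, 0); (0, 0, 2, 0, 0))


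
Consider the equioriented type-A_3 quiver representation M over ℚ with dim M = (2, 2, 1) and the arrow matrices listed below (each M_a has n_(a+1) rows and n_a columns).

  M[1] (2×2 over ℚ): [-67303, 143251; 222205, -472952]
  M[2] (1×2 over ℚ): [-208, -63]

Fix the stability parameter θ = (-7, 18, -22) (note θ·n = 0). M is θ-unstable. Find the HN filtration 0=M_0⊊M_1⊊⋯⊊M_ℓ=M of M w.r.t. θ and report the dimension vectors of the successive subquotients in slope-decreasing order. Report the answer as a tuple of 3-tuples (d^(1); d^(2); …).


Interval decomposition of M: I[1,2], I[1,3].
HN type (ℓ=3): μ^(1)=18; μ^(2)=-2; μ^(3)=-7

((0, 1, 0); (0, 1, 1); (2, 0, 0))


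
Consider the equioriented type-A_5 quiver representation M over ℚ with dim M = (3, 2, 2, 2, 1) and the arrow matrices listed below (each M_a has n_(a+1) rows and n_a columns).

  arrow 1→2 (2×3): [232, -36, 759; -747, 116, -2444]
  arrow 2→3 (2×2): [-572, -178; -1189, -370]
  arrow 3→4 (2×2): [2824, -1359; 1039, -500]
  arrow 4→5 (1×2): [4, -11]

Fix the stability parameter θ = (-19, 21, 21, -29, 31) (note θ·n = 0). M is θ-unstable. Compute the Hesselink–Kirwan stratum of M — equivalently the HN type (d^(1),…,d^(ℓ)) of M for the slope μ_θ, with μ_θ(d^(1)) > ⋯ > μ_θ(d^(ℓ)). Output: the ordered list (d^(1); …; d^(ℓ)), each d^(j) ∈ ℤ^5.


Barcode: M ≅ I[1,1], I[1,4], I[1,5]. HN layers by μ_θ (3 steps, strictly decreasing):
  μ^(1)=31; μ^(2)=13/3; μ^(3)=-19

((0, 0, 0, 0, 1); (0, 2, 2, 2, 0); (3, 0, 0, 0, 0))


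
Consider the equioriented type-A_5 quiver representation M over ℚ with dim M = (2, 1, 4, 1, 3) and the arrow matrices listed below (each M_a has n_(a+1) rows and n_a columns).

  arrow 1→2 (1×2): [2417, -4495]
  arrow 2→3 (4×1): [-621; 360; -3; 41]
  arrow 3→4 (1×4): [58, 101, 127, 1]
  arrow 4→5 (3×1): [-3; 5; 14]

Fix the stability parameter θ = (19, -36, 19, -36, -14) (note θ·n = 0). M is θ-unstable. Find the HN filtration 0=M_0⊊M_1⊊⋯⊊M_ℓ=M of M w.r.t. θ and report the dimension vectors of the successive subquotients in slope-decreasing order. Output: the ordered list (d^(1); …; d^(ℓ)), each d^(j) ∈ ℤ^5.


Interval decomposition of M: I[1,1], I[1,5], I[3,3]^3, I[5,5]^2.
HN type (ℓ=3): μ^(1)=19; μ^(2)=-48/5; μ^(3)=-14

((1, 0, 3, 0, 0); (1, 1, 1, 1, 1); (0, 0, 0, 0, 2))


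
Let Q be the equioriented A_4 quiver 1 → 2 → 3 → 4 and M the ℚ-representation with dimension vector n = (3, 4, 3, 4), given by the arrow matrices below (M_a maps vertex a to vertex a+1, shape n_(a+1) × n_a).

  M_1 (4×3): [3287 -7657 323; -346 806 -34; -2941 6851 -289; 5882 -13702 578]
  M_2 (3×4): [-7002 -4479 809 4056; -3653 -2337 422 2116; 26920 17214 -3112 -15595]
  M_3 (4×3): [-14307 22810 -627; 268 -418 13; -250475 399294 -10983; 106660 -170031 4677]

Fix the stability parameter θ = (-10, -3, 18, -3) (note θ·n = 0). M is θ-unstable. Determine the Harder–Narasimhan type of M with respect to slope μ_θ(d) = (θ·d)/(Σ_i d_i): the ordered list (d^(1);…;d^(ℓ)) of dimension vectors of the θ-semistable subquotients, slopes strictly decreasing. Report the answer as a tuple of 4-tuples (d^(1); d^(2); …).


Via rank(M_{q-1}∘⋯∘M_p): M ≅ I[1,1]^2, I[1,4], I[2,2], I[2,4]^2, I[4,4].
μ_θ-semistable layers: μ^(1)=15/2; μ^(2)=-3; μ^(3)=-10

((0, 0, 3, 3); (0, 4, 0, 1); (3, 0, 0, 0))


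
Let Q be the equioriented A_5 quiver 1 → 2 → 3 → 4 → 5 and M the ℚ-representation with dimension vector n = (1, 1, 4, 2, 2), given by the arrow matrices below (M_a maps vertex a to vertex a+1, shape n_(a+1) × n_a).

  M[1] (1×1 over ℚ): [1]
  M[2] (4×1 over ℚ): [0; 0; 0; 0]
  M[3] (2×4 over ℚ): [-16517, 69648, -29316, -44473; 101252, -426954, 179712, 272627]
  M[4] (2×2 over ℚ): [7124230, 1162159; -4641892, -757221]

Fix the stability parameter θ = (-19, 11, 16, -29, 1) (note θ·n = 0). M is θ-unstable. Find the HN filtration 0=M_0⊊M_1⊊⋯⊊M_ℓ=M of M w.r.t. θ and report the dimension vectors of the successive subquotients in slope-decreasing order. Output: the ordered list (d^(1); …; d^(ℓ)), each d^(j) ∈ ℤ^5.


Interval decomposition of M: I[1,2], I[3,3]^2, I[3,5]^2.
HN type (ℓ=5): μ^(1)=16; μ^(2)=11; μ^(3)=1; μ^(4)=-13/2; μ^(5)=-19

((0, 0, 2, 0, 0); (0, 1, 0, 0, 0); (0, 0, 0, 0, 2); (0, 0, 2, 2, 0); (1, 0, 0, 0, 0))


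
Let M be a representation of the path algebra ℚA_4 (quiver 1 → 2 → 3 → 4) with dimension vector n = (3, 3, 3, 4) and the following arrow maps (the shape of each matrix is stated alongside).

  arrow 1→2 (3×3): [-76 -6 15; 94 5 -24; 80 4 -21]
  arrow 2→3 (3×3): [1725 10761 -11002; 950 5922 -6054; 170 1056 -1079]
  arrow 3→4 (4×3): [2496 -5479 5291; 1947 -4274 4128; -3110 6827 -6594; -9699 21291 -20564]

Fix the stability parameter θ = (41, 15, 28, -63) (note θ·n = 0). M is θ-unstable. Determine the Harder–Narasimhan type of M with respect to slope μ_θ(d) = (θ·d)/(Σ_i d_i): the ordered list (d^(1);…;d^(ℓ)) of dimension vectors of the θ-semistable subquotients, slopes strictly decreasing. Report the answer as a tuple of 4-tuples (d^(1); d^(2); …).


Via rank(M_{q-1}∘⋯∘M_p): M ≅ I[1,1], I[1,4]^2, I[2,2], I[3,4], I[4,4].
μ_θ-semistable layers: μ^(1)=41; μ^(2)=15; μ^(3)=21/4; μ^(4)=-35/2; μ^(5)=-63

((1, 0, 0, 0); (0, 1, 0, 0); (2, 2, 2, 2); (0, 0, 1, 1); (0, 0, 0, 1))


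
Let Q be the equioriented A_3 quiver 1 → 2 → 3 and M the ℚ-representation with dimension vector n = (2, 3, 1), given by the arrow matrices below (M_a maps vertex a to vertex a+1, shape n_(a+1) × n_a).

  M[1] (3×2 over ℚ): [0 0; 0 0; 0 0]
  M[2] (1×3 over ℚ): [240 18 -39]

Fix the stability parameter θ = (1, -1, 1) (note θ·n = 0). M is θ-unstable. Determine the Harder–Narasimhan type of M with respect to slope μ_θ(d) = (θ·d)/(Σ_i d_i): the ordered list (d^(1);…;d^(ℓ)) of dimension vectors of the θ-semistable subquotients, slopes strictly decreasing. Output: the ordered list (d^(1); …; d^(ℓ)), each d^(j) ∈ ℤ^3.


Barcode: M ≅ I[1,1]^2, I[2,2]^2, I[2,3]. HN layers by μ_θ (2 steps, strictly decreasing):
  μ^(1)=1; μ^(2)=-1

((2, 0, 1); (0, 3, 0))


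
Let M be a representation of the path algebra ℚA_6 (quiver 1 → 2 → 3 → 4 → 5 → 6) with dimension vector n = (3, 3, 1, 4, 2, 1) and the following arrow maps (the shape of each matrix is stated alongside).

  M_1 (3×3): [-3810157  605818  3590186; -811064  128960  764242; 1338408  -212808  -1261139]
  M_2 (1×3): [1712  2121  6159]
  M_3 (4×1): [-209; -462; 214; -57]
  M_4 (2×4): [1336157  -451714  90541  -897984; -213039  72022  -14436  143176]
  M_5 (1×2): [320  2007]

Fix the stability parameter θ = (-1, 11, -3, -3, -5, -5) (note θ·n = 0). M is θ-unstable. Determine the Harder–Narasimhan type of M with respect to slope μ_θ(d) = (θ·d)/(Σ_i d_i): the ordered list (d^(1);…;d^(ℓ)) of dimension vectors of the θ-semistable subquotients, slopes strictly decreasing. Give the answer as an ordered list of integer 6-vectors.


Interval decomposition of M: I[1,1], I[1,2], I[1,6], I[2,2], I[4,4]^2, I[4,5].
HN type (ℓ=4): μ^(1)=11; μ^(2)=-1; μ^(3)=-3; μ^(4)=-4

((0, 2, 0, 0, 0, 0); (3, 1, 1, 1, 1, 1); (0, 0, 0, 2, 0, 0); (0, 0, 0, 1, 1, 0))


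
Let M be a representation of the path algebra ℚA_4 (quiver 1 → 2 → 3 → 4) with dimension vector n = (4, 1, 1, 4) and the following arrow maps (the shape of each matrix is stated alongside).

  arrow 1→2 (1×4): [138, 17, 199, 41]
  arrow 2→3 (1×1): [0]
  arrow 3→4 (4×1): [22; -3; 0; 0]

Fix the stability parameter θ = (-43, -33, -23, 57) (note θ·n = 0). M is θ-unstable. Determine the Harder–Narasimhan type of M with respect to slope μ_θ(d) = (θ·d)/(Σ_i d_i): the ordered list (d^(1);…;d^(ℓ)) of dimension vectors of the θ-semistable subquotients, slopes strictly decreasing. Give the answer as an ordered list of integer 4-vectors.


Barcode: M ≅ I[1,1]^3, I[1,2], I[3,4], I[4,4]^3. HN layers by μ_θ (4 steps, strictly decreasing):
  μ^(1)=57; μ^(2)=-23; μ^(3)=-33; μ^(4)=-43

((0, 0, 0, 4); (0, 0, 1, 0); (0, 1, 0, 0); (4, 0, 0, 0))


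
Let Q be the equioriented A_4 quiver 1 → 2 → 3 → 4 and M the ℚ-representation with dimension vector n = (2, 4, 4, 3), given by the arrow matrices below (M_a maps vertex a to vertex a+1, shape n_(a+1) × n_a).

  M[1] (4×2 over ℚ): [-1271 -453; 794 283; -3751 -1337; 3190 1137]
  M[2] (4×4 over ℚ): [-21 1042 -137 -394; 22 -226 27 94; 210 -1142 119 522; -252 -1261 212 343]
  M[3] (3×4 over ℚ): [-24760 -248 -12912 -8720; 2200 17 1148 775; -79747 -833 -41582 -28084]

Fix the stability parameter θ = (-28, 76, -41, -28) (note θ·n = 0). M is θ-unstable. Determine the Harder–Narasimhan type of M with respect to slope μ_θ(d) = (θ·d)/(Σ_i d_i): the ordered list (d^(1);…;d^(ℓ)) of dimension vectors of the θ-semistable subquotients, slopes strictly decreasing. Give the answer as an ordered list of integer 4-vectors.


Barcode: M ≅ I[1,2], I[1,4], I[2,3], I[2,4], I[3,3], I[4,4]. HN layers by μ_θ (5 steps, strictly decreasing):
  μ^(1)=76; μ^(2)=35/2; μ^(3)=7/3; μ^(4)=-28; μ^(5)=-41

((0, 1, 0, 0); (0, 1, 1, 0); (0, 2, 2, 2); (2, 0, 0, 1); (0, 0, 1, 0))


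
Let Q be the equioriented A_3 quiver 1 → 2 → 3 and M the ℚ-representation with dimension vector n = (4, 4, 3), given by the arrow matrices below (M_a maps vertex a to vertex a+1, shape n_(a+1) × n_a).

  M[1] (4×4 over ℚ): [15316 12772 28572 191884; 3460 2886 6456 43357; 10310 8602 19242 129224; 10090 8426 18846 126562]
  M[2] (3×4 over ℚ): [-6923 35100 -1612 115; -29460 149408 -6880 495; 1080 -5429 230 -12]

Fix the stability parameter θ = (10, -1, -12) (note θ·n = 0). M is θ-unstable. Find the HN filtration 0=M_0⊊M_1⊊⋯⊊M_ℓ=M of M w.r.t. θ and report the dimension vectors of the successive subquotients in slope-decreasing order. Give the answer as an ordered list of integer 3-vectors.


Interval decomposition of M: I[1,1]^2, I[1,3]^2, I[2,2], I[2,3].
HN type (ℓ=3): μ^(1)=10; μ^(2)=-1; μ^(3)=-13/2

((2, 0, 0); (2, 3, 2); (0, 1, 1))


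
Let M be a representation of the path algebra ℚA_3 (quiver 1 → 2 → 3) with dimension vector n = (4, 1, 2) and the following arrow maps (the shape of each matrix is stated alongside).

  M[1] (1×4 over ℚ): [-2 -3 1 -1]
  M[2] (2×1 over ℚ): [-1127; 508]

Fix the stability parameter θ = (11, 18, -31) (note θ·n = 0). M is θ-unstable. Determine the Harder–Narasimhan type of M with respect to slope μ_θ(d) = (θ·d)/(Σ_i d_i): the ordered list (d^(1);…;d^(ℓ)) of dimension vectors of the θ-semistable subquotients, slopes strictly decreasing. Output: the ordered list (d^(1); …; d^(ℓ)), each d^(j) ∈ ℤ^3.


Via rank(M_{q-1}∘⋯∘M_p): M ≅ I[1,1]^3, I[1,3], I[3,3].
μ_θ-semistable layers: μ^(1)=11; μ^(2)=-2/3; μ^(3)=-31

((3, 0, 0); (1, 1, 1); (0, 0, 1))


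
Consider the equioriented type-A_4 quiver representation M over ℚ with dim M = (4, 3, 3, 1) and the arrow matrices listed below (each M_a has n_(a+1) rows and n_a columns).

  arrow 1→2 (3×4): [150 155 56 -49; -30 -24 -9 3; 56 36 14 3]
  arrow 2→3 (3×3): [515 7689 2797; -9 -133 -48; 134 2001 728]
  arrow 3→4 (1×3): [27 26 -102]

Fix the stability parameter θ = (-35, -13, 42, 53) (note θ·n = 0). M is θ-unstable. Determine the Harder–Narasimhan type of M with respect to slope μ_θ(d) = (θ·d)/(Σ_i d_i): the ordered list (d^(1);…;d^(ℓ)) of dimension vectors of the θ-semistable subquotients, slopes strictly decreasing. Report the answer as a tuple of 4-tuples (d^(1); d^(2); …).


Via rank(M_{q-1}∘⋯∘M_p): M ≅ I[1,1], I[1,3]^2, I[1,4].
μ_θ-semistable layers: μ^(1)=53; μ^(2)=42; μ^(3)=-13; μ^(4)=-35

((0, 0, 0, 1); (0, 0, 3, 0); (0, 3, 0, 0); (4, 0, 0, 0))


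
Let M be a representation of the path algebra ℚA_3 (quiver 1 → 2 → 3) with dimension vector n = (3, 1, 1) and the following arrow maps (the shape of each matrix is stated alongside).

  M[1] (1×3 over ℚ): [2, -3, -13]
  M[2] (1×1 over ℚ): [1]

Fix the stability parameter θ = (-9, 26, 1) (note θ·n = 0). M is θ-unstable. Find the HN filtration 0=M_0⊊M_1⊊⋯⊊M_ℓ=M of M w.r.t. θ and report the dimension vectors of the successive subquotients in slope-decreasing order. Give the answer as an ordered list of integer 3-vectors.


Barcode: M ≅ I[1,1]^2, I[1,3]. HN layers by μ_θ (2 steps, strictly decreasing):
  μ^(1)=27/2; μ^(2)=-9

((0, 1, 1); (3, 0, 0))


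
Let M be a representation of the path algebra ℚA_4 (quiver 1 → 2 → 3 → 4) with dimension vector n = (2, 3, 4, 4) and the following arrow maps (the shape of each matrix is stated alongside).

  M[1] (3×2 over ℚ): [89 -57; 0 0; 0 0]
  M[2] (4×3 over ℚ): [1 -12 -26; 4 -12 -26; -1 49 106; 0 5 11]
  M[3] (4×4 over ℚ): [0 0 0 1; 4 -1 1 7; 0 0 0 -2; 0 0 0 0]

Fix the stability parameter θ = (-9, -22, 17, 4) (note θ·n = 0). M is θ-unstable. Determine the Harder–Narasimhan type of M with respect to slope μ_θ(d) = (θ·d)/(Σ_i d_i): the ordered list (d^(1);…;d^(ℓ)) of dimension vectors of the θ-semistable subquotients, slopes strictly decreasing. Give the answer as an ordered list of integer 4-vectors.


Interval decomposition of M: I[1,1], I[1,4], I[2,3], I[2,4], I[3,3], I[4,4]^2.
HN type (ℓ=6): μ^(1)=17; μ^(2)=21/2; μ^(3)=4; μ^(4)=-9; μ^(5)=-31/2; μ^(6)=-22

((0, 0, 2, 0); (0, 0, 2, 2); (0, 0, 0, 2); (1, 0, 0, 0); (1, 1, 0, 0); (0, 2, 0, 0))


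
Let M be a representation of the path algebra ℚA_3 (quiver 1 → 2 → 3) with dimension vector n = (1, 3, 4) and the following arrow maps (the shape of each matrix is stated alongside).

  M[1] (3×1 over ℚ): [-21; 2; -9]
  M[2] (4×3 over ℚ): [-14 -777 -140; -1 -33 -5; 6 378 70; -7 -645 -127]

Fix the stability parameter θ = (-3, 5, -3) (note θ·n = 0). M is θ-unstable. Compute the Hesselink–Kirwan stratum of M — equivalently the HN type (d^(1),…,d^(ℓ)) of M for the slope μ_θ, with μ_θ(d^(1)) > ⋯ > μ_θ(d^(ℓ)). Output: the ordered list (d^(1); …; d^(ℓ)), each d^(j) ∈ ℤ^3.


Barcode: M ≅ I[1,2], I[2,3]^2, I[3,3]^2. HN layers by μ_θ (3 steps, strictly decreasing):
  μ^(1)=5; μ^(2)=1; μ^(3)=-3

((0, 1, 0); (0, 2, 2); (1, 0, 2))


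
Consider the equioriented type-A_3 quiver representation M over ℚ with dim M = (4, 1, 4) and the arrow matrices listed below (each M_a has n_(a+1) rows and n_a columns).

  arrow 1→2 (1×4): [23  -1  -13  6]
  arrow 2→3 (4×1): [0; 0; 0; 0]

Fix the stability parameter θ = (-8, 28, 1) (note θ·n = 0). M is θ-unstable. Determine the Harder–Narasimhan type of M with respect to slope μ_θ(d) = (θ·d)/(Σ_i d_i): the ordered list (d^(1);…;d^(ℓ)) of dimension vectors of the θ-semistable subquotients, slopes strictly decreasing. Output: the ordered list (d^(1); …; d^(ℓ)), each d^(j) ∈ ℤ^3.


Barcode: M ≅ I[1,1]^3, I[1,2], I[3,3]^4. HN layers by μ_θ (3 steps, strictly decreasing):
  μ^(1)=28; μ^(2)=1; μ^(3)=-8

((0, 1, 0); (0, 0, 4); (4, 0, 0))


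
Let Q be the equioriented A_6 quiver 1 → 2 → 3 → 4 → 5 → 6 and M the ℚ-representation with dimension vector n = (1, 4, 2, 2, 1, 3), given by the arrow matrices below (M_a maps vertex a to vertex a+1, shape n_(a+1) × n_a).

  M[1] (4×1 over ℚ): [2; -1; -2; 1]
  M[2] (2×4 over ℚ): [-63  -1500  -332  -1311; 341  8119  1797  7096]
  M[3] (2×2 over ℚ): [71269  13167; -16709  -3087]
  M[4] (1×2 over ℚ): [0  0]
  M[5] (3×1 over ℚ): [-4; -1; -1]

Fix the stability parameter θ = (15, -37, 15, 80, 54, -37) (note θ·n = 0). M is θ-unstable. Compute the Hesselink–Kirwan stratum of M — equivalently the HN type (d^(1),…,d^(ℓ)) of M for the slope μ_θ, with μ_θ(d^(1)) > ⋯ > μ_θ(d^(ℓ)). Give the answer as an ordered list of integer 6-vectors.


Via rank(M_{q-1}∘⋯∘M_p): M ≅ I[1,4], I[2,2]^2, I[2,3], I[4,4], I[5,6], I[6,6]^2.
μ_θ-semistable layers: μ^(1)=80; μ^(2)=15; μ^(3)=17/2; μ^(4)=-11; μ^(5)=-37

((0, 0, 0, 2, 0, 0); (0, 0, 2, 0, 0, 0); (0, 0, 0, 0, 1, 1); (1, 1, 0, 0, 0, 0); (0, 3, 0, 0, 0, 2))


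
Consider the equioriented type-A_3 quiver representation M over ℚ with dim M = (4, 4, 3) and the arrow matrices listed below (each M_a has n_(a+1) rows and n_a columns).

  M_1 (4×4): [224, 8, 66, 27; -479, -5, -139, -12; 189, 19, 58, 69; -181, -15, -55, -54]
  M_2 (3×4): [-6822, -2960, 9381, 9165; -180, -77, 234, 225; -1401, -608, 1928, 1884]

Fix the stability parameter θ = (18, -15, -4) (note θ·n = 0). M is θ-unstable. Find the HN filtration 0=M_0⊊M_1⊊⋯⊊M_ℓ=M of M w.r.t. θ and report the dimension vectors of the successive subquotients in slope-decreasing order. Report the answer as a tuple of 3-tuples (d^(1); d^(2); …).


Via rank(M_{q-1}∘⋯∘M_p): M ≅ I[1,1], I[1,2], I[1,3]^2, I[2,3].
μ_θ-semistable layers: μ^(1)=18; μ^(2)=3/2; μ^(3)=-1/3; μ^(4)=-4; μ^(5)=-15

((1, 0, 0); (1, 1, 0); (2, 2, 2); (0, 0, 1); (0, 1, 0))


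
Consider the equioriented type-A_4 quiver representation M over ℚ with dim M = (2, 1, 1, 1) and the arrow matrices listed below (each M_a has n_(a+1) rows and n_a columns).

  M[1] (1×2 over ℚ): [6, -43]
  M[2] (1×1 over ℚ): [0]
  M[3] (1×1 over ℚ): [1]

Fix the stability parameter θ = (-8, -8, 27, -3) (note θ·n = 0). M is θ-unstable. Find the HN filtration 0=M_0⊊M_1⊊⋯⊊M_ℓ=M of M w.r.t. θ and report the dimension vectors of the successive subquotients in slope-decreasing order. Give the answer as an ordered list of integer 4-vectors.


Barcode: M ≅ I[1,1], I[1,2], I[3,4]. HN layers by μ_θ (2 steps, strictly decreasing):
  μ^(1)=12; μ^(2)=-8

((0, 0, 1, 1); (2, 1, 0, 0))


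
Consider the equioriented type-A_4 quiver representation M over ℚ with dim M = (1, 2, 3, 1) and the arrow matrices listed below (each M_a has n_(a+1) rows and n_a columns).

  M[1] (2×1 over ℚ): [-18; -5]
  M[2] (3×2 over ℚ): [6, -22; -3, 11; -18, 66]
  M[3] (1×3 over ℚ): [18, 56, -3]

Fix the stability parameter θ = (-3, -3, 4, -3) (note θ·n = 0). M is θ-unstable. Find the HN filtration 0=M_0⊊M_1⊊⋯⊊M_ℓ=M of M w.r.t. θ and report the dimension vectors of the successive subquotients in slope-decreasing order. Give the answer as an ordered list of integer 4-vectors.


Interval decomposition of M: I[1,4], I[2,2], I[3,3]^2.
HN type (ℓ=3): μ^(1)=4; μ^(2)=1/2; μ^(3)=-3

((0, 0, 2, 0); (0, 0, 1, 1); (1, 2, 0, 0))


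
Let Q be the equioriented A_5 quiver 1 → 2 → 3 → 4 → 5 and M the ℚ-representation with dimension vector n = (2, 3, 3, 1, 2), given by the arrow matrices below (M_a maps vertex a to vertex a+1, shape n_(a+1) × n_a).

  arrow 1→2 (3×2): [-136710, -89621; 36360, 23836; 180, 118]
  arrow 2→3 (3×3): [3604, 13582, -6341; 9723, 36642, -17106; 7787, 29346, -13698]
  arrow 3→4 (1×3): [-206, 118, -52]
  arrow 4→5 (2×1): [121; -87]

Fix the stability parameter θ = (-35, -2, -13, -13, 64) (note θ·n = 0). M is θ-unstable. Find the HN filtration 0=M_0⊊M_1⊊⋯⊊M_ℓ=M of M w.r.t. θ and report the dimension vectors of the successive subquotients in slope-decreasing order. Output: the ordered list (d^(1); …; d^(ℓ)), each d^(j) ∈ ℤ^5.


Interval decomposition of M: I[1,1], I[1,5], I[2,2], I[2,3], I[3,3], I[5,5].
HN type (ℓ=6): μ^(1)=64; μ^(2)=-2; μ^(3)=-15/2; μ^(4)=-28/3; μ^(5)=-13; μ^(6)=-35

((0, 0, 0, 0, 2); (0, 1, 0, 0, 0); (0, 1, 1, 0, 0); (0, 1, 1, 1, 0); (0, 0, 1, 0, 0); (2, 0, 0, 0, 0))


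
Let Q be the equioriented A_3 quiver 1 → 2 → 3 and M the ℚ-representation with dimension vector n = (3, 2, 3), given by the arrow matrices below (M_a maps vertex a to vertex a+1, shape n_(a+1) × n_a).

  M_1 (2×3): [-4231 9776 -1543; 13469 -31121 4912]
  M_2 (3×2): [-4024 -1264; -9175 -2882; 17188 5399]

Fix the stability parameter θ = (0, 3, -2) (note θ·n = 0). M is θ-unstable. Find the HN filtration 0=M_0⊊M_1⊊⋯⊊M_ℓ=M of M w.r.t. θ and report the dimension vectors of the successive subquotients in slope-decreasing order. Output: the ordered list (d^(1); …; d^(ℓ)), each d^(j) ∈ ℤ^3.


Barcode: M ≅ I[1,1], I[1,3]^2, I[3,3]. HN layers by μ_θ (3 steps, strictly decreasing):
  μ^(1)=1/2; μ^(2)=0; μ^(3)=-2

((0, 2, 2); (3, 0, 0); (0, 0, 1))


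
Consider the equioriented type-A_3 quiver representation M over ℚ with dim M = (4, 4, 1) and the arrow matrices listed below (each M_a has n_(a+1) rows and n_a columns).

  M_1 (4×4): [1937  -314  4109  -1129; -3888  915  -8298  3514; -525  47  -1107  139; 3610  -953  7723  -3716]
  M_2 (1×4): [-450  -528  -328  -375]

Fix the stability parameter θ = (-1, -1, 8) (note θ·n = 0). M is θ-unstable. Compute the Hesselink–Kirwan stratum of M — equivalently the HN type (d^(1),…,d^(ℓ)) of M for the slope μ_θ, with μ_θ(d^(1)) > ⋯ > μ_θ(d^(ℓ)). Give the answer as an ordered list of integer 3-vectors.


Interval decomposition of M: I[1,1], I[1,2]^2, I[1,3], I[2,2].
HN type (ℓ=2): μ^(1)=8; μ^(2)=-1

((0, 0, 1); (4, 4, 0))


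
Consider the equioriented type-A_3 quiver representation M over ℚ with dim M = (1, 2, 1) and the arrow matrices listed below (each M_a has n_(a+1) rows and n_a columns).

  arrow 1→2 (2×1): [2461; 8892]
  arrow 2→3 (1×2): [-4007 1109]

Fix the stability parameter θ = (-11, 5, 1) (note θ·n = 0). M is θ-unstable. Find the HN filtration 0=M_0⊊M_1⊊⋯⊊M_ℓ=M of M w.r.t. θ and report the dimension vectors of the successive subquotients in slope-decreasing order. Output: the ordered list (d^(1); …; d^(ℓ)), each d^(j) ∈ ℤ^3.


Barcode: M ≅ I[1,3], I[2,2]. HN layers by μ_θ (3 steps, strictly decreasing):
  μ^(1)=5; μ^(2)=3; μ^(3)=-11

((0, 1, 0); (0, 1, 1); (1, 0, 0))


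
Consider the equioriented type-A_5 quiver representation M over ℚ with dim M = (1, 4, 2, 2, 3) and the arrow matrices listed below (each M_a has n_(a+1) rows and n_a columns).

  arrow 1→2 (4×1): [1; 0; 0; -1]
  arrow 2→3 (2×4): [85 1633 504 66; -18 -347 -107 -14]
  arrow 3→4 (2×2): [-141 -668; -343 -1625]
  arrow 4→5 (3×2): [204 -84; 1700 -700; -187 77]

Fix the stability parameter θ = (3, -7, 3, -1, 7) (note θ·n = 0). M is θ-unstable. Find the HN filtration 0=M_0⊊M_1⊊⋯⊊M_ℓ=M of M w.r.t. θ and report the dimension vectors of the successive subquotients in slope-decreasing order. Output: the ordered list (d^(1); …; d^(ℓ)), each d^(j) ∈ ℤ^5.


Interval decomposition of M: I[1,4], I[2,2]^2, I[2,5], I[5,5]^2.
HN type (ℓ=4): μ^(1)=7; μ^(2)=1; μ^(3)=-2; μ^(4)=-7

((0, 0, 0, 0, 3); (0, 0, 2, 2, 0); (1, 1, 0, 0, 0); (0, 3, 0, 0, 0))


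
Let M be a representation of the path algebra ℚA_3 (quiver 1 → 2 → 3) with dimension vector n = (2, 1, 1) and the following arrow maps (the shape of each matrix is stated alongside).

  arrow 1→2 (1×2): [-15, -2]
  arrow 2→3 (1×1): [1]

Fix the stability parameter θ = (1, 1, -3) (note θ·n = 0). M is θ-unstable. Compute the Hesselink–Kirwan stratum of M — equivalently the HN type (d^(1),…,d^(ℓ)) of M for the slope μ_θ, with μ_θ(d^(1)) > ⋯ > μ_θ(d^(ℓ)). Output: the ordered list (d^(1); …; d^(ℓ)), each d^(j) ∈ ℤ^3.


Barcode: M ≅ I[1,1], I[1,3]. HN layers by μ_θ (2 steps, strictly decreasing):
  μ^(1)=1; μ^(2)=-1/3

((1, 0, 0); (1, 1, 1))


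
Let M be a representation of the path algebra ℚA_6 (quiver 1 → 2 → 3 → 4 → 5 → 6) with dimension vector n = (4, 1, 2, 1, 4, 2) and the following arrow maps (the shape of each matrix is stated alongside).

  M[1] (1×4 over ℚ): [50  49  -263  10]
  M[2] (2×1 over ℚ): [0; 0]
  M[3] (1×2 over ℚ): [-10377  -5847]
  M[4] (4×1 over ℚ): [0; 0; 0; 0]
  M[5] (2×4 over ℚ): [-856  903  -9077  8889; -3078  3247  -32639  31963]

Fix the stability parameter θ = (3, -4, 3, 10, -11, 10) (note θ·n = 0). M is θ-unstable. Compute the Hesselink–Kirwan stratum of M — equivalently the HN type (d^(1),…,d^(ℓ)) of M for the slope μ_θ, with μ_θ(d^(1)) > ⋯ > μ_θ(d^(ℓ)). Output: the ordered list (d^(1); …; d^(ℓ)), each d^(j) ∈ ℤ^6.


Barcode: M ≅ I[1,1]^3, I[1,2], I[3,3], I[3,4], I[5,5]^2, I[5,6]^2. HN layers by μ_θ (4 steps, strictly decreasing):
  μ^(1)=10; μ^(2)=3; μ^(3)=-1/2; μ^(4)=-11

((0, 0, 0, 1, 0, 2); (3, 0, 2, 0, 0, 0); (1, 1, 0, 0, 0, 0); (0, 0, 0, 0, 4, 0))


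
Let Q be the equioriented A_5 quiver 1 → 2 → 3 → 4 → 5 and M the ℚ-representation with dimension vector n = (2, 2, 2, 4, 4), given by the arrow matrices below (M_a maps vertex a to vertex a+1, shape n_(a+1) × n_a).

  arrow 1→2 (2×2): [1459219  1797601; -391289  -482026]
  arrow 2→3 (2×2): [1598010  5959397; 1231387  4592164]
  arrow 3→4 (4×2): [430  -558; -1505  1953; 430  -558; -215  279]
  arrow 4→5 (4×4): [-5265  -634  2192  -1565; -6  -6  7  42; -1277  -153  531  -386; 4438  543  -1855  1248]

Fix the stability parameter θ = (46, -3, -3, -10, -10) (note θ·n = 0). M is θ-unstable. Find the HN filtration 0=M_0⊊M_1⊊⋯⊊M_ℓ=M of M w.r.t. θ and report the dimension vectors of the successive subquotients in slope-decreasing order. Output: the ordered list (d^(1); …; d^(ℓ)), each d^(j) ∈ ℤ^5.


Via rank(M_{q-1}∘⋯∘M_p): M ≅ I[1,3], I[1,5], I[4,5]^3.
μ_θ-semistable layers: μ^(1)=40/3; μ^(2)=4; μ^(3)=-10

((1, 1, 1, 0, 0); (1, 1, 1, 1, 1); (0, 0, 0, 3, 3))


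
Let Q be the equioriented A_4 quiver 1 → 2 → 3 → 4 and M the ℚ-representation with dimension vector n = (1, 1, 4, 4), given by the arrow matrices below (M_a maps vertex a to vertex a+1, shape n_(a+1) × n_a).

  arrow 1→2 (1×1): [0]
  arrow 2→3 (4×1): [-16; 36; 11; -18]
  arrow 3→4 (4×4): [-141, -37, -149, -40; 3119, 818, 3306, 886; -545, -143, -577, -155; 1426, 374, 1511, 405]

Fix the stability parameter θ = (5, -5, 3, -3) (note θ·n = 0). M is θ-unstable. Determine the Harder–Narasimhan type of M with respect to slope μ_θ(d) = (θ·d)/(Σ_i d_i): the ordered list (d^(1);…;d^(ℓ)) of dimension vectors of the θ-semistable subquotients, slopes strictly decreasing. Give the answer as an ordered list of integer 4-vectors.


Barcode: M ≅ I[1,1], I[2,4], I[3,4]^3. HN layers by μ_θ (3 steps, strictly decreasing):
  μ^(1)=5; μ^(2)=0; μ^(3)=-5

((1, 0, 0, 0); (0, 0, 4, 4); (0, 1, 0, 0))


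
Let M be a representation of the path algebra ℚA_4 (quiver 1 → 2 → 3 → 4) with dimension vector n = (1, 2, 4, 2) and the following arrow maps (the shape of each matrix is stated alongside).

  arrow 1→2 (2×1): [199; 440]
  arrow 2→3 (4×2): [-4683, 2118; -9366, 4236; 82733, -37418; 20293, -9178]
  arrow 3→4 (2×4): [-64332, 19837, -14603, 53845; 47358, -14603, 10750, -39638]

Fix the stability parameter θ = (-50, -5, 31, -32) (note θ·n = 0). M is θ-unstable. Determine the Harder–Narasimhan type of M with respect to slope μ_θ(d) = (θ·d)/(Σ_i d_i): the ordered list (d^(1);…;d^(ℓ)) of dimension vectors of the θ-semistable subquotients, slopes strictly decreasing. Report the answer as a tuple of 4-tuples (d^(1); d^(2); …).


Via rank(M_{q-1}∘⋯∘M_p): M ≅ I[1,3], I[2,2], I[3,3], I[3,4]^2.
μ_θ-semistable layers: μ^(1)=31; μ^(2)=-1/2; μ^(3)=-5; μ^(4)=-50

((0, 0, 2, 0); (0, 0, 2, 2); (0, 2, 0, 0); (1, 0, 0, 0))


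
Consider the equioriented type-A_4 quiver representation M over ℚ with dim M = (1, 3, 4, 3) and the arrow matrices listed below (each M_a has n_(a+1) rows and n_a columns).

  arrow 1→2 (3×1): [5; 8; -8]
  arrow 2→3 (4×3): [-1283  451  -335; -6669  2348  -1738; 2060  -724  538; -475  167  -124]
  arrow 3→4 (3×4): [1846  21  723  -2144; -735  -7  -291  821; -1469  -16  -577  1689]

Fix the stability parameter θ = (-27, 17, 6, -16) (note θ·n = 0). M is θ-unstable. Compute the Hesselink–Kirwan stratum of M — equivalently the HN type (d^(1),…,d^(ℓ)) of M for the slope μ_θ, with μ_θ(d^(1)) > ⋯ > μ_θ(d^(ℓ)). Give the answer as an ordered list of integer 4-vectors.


Via rank(M_{q-1}∘⋯∘M_p): M ≅ I[1,4], I[2,3], I[2,4], I[3,4].
μ_θ-semistable layers: μ^(1)=23/2; μ^(2)=7/3; μ^(3)=-5; μ^(4)=-27

((0, 1, 1, 0); (0, 2, 2, 2); (0, 0, 1, 1); (1, 0, 0, 0))


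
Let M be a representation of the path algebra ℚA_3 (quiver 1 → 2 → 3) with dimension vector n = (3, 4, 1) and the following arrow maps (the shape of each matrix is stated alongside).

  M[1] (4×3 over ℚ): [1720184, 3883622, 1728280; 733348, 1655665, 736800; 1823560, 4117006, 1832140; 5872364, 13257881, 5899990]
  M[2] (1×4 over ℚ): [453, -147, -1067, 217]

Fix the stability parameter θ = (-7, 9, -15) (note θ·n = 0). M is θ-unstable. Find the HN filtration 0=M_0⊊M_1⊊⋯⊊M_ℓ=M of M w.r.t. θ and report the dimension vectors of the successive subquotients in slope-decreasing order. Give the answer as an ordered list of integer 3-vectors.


Interval decomposition of M: I[1,1], I[1,2], I[1,3], I[2,2]^2.
HN type (ℓ=3): μ^(1)=9; μ^(2)=-3; μ^(3)=-7

((0, 3, 0); (0, 1, 1); (3, 0, 0))


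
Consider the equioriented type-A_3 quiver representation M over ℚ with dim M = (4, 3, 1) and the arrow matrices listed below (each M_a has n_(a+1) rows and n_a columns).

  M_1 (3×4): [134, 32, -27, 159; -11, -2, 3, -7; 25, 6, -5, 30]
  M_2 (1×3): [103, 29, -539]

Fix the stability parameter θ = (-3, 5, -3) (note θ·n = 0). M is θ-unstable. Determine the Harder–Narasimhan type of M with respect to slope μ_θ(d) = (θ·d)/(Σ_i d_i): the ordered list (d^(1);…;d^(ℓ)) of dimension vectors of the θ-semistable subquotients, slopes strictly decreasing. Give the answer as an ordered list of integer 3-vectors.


Interval decomposition of M: I[1,1], I[1,2]^2, I[1,3].
HN type (ℓ=3): μ^(1)=5; μ^(2)=1; μ^(3)=-3

((0, 2, 0); (0, 1, 1); (4, 0, 0))


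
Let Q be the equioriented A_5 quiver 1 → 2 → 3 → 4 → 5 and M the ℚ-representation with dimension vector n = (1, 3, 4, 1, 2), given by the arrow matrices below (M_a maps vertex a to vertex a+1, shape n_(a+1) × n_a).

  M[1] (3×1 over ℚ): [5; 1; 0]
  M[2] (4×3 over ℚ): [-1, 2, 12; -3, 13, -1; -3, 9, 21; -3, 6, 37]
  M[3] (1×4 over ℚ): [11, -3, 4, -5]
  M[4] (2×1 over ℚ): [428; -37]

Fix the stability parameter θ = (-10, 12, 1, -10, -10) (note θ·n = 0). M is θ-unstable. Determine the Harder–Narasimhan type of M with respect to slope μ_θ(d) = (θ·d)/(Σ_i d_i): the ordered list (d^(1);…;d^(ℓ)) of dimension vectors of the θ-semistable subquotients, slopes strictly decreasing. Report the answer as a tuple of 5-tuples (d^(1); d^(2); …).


Interval decomposition of M: I[1,5], I[2,3]^2, I[3,3], I[5,5].
HN type (ℓ=4): μ^(1)=13/2; μ^(2)=1; μ^(3)=-7/4; μ^(4)=-10

((0, 2, 2, 0, 0); (0, 0, 1, 0, 0); (0, 1, 1, 1, 1); (1, 0, 0, 0, 1))


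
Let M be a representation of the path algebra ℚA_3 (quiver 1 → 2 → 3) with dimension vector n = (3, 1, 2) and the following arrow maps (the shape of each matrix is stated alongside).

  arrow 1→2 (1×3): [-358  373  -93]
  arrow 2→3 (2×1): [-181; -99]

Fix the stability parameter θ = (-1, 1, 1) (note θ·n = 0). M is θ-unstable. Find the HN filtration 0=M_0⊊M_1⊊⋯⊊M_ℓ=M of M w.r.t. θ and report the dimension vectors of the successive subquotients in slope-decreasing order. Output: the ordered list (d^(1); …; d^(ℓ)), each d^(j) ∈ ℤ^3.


Barcode: M ≅ I[1,1]^2, I[1,3], I[3,3]. HN layers by μ_θ (2 steps, strictly decreasing):
  μ^(1)=1; μ^(2)=-1

((0, 1, 2); (3, 0, 0))


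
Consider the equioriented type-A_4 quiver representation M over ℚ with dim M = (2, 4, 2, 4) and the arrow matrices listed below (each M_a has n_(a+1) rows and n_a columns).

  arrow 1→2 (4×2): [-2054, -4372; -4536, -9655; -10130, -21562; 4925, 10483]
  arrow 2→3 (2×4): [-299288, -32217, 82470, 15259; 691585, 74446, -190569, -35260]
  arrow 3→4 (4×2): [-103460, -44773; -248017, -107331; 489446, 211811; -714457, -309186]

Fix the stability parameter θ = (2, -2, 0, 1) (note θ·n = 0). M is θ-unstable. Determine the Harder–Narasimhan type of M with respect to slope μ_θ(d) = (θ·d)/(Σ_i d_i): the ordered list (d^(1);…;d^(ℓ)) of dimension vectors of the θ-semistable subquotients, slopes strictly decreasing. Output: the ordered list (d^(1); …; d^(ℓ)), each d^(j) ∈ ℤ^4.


Via rank(M_{q-1}∘⋯∘M_p): M ≅ I[1,2], I[1,4], I[2,2], I[2,4], I[4,4]^2.
μ_θ-semistable layers: μ^(1)=1; μ^(2)=0; μ^(3)=-2

((0, 0, 0, 4); (2, 2, 2, 0); (0, 2, 0, 0))


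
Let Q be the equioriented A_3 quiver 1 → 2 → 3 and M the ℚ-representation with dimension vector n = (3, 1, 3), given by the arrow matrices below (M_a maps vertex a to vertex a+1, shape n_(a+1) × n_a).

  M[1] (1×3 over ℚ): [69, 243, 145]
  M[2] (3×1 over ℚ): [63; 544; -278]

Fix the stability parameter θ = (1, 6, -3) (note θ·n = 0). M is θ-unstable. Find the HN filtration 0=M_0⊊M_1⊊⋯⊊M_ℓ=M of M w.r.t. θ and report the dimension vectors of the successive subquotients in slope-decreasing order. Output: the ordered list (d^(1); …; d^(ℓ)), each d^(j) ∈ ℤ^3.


Via rank(M_{q-1}∘⋯∘M_p): M ≅ I[1,1]^2, I[1,3], I[3,3]^2.
μ_θ-semistable layers: μ^(1)=3/2; μ^(2)=1; μ^(3)=-3

((0, 1, 1); (3, 0, 0); (0, 0, 2))


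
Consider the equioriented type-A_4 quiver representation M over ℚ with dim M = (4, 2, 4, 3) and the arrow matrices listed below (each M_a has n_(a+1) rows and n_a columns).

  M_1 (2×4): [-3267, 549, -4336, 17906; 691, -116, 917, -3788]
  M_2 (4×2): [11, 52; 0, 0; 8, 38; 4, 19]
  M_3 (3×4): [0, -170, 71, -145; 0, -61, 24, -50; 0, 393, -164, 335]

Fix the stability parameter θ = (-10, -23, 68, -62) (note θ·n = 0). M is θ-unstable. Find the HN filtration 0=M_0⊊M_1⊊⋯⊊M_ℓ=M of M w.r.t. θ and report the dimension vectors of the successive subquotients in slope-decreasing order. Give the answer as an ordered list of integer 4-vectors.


Interval decomposition of M: I[1,1]^2, I[1,3], I[1,4], I[3,4]^2.
HN type (ℓ=4): μ^(1)=68; μ^(2)=3; μ^(3)=-10; μ^(4)=-33/2

((0, 0, 1, 0); (0, 0, 3, 3); (2, 0, 0, 0); (2, 2, 0, 0))


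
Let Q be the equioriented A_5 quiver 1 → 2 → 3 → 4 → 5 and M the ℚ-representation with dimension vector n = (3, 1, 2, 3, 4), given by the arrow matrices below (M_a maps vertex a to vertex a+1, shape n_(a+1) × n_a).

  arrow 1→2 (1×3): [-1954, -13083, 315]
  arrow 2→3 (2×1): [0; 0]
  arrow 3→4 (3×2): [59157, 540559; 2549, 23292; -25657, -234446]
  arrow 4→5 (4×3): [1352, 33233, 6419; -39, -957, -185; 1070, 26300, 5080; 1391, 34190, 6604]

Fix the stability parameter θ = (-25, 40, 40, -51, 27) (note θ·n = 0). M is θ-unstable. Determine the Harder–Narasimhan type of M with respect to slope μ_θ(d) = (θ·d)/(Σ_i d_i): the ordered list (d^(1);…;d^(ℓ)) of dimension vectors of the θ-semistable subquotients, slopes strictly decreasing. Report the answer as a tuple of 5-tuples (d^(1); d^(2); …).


Interval decomposition of M: I[1,1]^2, I[1,2], I[3,4], I[3,5], I[4,5], I[5,5]^2.
HN type (ℓ=5): μ^(1)=40; μ^(2)=27; μ^(3)=-11/2; μ^(4)=-25; μ^(5)=-51

((0, 1, 0, 0, 0); (0, 0, 0, 0, 4); (0, 0, 2, 2, 0); (3, 0, 0, 0, 0); (0, 0, 0, 1, 0))


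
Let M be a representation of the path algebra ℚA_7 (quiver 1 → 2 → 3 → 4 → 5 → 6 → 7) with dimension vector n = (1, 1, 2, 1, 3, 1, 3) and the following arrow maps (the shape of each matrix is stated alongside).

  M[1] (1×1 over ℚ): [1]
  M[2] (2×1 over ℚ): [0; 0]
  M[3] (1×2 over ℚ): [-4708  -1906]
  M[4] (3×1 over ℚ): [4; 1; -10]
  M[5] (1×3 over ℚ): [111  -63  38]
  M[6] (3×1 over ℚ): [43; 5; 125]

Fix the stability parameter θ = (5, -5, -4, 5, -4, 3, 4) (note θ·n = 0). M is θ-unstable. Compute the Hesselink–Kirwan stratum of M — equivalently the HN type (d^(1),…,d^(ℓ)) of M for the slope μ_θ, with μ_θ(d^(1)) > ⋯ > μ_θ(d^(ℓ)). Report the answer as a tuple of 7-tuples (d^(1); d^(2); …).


Via rank(M_{q-1}∘⋯∘M_p): M ≅ I[1,2], I[3,3], I[3,7], I[5,5]^2, I[7,7]^2.
μ_θ-semistable layers: μ^(1)=4; μ^(2)=3; μ^(3)=1/2; μ^(4)=0; μ^(5)=-4

((0, 0, 0, 0, 0, 0, 3); (0, 0, 0, 0, 0, 1, 0); (0, 0, 0, 1, 1, 0, 0); (1, 1, 0, 0, 0, 0, 0); (0, 0, 2, 0, 2, 0, 0))


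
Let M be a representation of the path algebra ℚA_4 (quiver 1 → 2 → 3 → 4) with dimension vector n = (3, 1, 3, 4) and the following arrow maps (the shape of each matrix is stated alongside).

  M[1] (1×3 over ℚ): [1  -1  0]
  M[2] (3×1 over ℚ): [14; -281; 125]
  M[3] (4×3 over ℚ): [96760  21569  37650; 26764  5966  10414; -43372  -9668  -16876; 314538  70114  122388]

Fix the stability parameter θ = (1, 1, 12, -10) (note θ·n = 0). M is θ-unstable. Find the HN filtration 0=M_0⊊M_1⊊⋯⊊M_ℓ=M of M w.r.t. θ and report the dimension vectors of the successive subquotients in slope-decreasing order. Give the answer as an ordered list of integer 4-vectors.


Interval decomposition of M: I[1,1]^2, I[1,4], I[3,4]^2, I[4,4].
HN type (ℓ=2): μ^(1)=1; μ^(2)=-10

((3, 1, 3, 3); (0, 0, 0, 1))


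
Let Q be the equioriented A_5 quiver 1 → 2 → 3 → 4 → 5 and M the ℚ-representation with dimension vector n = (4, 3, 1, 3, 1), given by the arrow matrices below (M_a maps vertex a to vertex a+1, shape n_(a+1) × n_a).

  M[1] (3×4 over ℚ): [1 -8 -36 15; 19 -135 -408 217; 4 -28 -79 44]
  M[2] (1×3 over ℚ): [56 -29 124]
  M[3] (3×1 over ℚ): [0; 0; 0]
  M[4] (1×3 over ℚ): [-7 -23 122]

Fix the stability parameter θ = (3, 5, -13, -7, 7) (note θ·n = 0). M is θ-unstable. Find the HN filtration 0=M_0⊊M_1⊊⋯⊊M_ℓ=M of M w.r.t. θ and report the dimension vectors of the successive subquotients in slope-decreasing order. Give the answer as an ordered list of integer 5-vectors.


Barcode: M ≅ I[1,1], I[1,2]^2, I[1,3], I[4,4]^2, I[4,5]. HN layers by μ_θ (5 steps, strictly decreasing):
  μ^(1)=7; μ^(2)=5; μ^(3)=3; μ^(4)=-5/3; μ^(5)=-7

((0, 0, 0, 0, 1); (0, 2, 0, 0, 0); (3, 0, 0, 0, 0); (1, 1, 1, 0, 0); (0, 0, 0, 3, 0))


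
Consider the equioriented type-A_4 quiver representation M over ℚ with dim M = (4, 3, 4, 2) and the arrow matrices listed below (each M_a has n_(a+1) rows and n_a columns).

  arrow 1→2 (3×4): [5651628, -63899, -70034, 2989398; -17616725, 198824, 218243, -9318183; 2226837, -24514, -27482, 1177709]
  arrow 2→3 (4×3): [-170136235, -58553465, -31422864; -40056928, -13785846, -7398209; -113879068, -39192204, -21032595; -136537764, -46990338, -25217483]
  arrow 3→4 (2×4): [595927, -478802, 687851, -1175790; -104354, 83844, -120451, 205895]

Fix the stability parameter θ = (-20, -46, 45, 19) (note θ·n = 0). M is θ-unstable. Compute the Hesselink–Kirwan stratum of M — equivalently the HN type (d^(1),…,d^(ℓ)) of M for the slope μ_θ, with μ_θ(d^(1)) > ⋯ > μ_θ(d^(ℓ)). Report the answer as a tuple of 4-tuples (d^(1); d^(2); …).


Via rank(M_{q-1}∘⋯∘M_p): M ≅ I[1,1], I[1,3], I[1,4]^2, I[3,3].
μ_θ-semistable layers: μ^(1)=45; μ^(2)=32; μ^(3)=-20; μ^(4)=-33

((0, 0, 2, 0); (0, 0, 2, 2); (1, 0, 0, 0); (3, 3, 0, 0))
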